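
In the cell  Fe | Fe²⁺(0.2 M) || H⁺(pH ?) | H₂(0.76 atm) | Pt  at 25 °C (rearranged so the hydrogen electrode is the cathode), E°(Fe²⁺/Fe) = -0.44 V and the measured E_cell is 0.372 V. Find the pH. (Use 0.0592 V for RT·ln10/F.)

E°_cell = 0.44 V and n = 2.
log Q = n(E° − E)/0.0592 = 2×(0.44 − 0.372)/0.0592 = 2.297.
With Q = [Fe²⁺]·P(H₂) / [H⁺]^2, solving for [H⁺] gives log[H⁺] = -1.558, so pH = 1.56.

pH = 1.56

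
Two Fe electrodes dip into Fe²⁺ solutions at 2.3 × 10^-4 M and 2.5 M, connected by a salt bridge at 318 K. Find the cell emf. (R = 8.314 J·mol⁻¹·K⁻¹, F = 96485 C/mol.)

Both half-cells are Fe²⁺/Fe, so E°_cell = 0. The concentrated side is the cathode; the cell reaction moves Fe²⁺ from high to low concentration with n = 2.
Q = [Fe²⁺]_dilute/[Fe²⁺]_conc = 2.3 × 10^-4/2.5 = 9.2 × 10^-5.
E = 0 − (RT/nF) ln Q = −((8.314×318)/(2×96485))(-9.294) = 0.1273 V.

0.13 V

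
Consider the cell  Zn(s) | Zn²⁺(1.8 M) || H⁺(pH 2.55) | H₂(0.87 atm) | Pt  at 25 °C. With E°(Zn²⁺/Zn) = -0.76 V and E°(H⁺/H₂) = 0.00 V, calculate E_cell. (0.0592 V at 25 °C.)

0.60 V

The hydrogen couple is the cathode, so E°_cell = 0.76 V; n = 2.
[H⁺] = 10^(−2.55) = 0.0028 M, and Q = [Zn²⁺]·P(H₂) / [H⁺]^2 = 1.97 × 10^5.
E = E° − (0.0592/2) log Q = 0.76 − (0.0592/2)(5.295) = 0.603 V.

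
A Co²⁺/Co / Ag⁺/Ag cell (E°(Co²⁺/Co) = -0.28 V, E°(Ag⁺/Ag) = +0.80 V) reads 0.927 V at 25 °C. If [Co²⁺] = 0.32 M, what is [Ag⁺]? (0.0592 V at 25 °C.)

0.0015 M

From the Nernst equation, log Q = n(E° − E)/0.0592 = 2(1.08 − 0.927)/0.0592 = 5.169, so Q = 1.48 × 10^5.
With Q = [Co²⁺]/[Ag⁺]^2 and the known concentrations, [Ag⁺]^2 in the denominator gives [Ag⁺] = 0.0015 M.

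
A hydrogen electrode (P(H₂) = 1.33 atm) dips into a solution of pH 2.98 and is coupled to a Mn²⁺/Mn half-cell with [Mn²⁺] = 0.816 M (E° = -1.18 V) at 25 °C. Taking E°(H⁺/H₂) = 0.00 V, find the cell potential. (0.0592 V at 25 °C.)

1.00 V

The hydrogen couple is the cathode, so E°_cell = 1.18 V; n = 2.
[H⁺] = 10^(−2.98) = 0.0010 M, and Q = [Mn²⁺]·P(H₂) / [H⁺]^2 = 9.9 × 10^5.
E = E° − (0.0592/2) log Q = 1.18 − (0.0592/2)(5.996) = 1.003 V.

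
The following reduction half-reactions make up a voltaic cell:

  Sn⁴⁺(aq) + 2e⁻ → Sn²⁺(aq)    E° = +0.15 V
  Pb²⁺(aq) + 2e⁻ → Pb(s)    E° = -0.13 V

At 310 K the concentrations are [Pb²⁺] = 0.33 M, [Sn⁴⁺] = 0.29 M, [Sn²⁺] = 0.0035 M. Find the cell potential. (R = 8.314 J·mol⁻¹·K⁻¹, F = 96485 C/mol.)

The Sn⁴⁺/Sn²⁺ couple has the higher reduction potential and acts as the cathode, so E°_cell = +0.15 − (-0.13) = 0.28 V.
Balancing electrons gives n = 2; the reaction quotient is Q = [Pb²⁺]·[Sn²⁺]/[Sn⁴⁺] = 0.00398.
E = E° − (RT/nF) ln Q = 0.28 − (8.314×310)/(2×96485) × (-5.526) = 0.280 + 0.074 = 0.354 V.

0.354 V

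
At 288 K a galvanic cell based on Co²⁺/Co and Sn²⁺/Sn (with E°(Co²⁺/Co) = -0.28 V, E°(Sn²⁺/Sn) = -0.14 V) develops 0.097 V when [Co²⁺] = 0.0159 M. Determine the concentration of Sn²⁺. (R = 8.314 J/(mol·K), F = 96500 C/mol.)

From the Nernst equation, ln Q = nF(E° − E)/RT = 2×96500×(0.14 − 0.097)/(8.314×288) = 3.466, so Q = 32.0.
With Q = [Co²⁺]/[Sn²⁺] and the known concentrations, [Sn²⁺] in the denominator gives [Sn²⁺] = 5 × 10^-4 M.

5 × 10^-4 M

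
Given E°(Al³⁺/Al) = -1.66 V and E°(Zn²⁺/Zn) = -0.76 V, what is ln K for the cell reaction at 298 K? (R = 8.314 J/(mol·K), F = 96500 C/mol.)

E°_cell = -0.76 − (-1.66) = 0.90 V, with n = 6 electrons transferred.
At equilibrium E = 0, so the Nernst equation gives ln K = nFE°/RT = (6)(96500)(0.90)/((8.314)(298)) = 210.33.

ln K = 210.3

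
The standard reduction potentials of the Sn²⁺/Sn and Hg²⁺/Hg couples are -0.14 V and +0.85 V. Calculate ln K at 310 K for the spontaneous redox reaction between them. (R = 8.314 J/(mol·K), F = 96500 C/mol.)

ln K = 74.1

E°_cell = +0.85 − (-0.14) = 0.99 V, with n = 2 electrons transferred.
At equilibrium E = 0, so the Nernst equation gives ln K = nFE°/RT = (2)(96500)(0.99)/((8.314)(310)) = 74.13.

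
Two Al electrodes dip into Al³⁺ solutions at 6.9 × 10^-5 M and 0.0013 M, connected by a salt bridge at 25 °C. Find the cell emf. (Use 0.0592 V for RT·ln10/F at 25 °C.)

Both half-cells are Al³⁺/Al, so E°_cell = 0. The concentrated side is the cathode; the cell reaction moves Al³⁺ from high to low concentration with n = 3.
Q = [Al³⁺]_dilute/[Al³⁺]_conc = 6.9 × 10^-5/0.0013 = 0.0531.
E = 0 − (0.0592/3) log Q = −(0.0592/3)(-1.275) = 0.0252 V.

0.025 V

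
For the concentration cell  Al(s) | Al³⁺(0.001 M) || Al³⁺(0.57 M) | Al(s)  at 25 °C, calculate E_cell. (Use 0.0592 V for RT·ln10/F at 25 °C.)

0.054 V

Both half-cells are Al³⁺/Al, so E°_cell = 0. The concentrated side is the cathode; the cell reaction moves Al³⁺ from high to low concentration with n = 3.
Q = [Al³⁺]_dilute/[Al³⁺]_conc = 0.001/0.57 = 0.00175.
E = 0 − (0.0592/3) log Q = −(0.0592/3)(-2.756) = 0.0544 V.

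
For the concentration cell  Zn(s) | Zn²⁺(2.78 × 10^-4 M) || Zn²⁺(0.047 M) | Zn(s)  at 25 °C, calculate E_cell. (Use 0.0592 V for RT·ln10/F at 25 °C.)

0.066 V

Both half-cells are Zn²⁺/Zn, so E°_cell = 0. The concentrated side is the cathode; the cell reaction moves Zn²⁺ from high to low concentration with n = 2.
Q = [Zn²⁺]_dilute/[Zn²⁺]_conc = 2.78 × 10^-4/0.047 = 0.00591.
E = 0 − (0.0592/2) log Q = −(0.0592/2)(-2.228) = 0.0659 V.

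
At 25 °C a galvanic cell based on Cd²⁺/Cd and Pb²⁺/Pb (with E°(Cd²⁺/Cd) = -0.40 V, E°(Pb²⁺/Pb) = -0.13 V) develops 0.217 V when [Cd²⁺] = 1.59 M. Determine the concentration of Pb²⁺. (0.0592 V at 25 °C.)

From the Nernst equation, log Q = n(E° − E)/0.0592 = 2(0.27 − 0.217)/0.0592 = 1.791, so Q = 61.7.
With Q = [Cd²⁺]/[Pb²⁺] and the known concentrations, [Pb²⁺] in the denominator gives [Pb²⁺] = 0.026 M.

0.026 M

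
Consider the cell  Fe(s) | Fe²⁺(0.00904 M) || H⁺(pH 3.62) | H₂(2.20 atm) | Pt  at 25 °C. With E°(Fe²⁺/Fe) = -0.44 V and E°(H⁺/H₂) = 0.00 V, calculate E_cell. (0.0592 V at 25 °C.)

0.28 V

The hydrogen couple is the cathode, so E°_cell = 0.44 V; n = 2.
[H⁺] = 10^(−3.62) = 2.4 × 10^-4 M, and Q = [Fe²⁺]·P(H₂) / [H⁺]^2 = 3.46 × 10^5.
E = E° − (0.0592/2) log Q = 0.44 − (0.0592/2)(5.539) = 0.276 V.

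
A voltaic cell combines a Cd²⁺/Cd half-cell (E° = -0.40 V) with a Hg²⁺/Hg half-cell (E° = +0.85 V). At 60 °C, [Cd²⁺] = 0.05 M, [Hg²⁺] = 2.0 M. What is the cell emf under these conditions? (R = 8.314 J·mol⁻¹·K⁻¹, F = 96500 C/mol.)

The Hg²⁺/Hg couple has the higher reduction potential and acts as the cathode, so E°_cell = +0.85 − (-0.40) = 1.25 V.
Balancing electrons gives n = 2; the reaction quotient is Q = [Cd²⁺]/[Hg²⁺] = 0.0250.
E = E° − (RT/nF) ln Q = 1.25 − (8.314×333)/(2×96500) × (-3.689) = 1.250 + 0.053 = 1.303 V.

1.30 V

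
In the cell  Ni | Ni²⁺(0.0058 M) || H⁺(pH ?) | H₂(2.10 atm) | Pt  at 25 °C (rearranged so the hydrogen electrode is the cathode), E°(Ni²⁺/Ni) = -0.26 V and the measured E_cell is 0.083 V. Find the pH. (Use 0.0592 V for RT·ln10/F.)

E°_cell = 0.26 V and n = 2.
log Q = n(E° − E)/0.0592 = 2×(0.26 − 0.083)/0.0592 = 5.980.
With Q = [Ni²⁺]·P(H₂) / [H⁺]^2, solving for [H⁺] gives log[H⁺] = -3.947, so pH = 3.95.

pH = 3.95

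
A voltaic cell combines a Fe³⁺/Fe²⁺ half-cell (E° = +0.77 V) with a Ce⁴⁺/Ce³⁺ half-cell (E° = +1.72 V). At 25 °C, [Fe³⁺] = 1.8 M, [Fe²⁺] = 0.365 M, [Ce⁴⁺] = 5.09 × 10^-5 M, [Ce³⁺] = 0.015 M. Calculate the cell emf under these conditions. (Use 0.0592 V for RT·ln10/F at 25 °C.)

The Ce⁴⁺/Ce³⁺ couple has the higher reduction potential and acts as the cathode, so E°_cell = +1.72 − (+0.77) = 0.95 V.
Balancing electrons gives n = 1; the reaction quotient is Q = [Fe³⁺]·[Ce³⁺]/([Fe²⁺]·[Ce⁴⁺]) = 1450.
At 25 °C, E = E° − (0.0592/n) log Q = 0.95 − (0.0592/1)(3.162) = 0.950 − 0.187 = 0.763 V.

0.763 V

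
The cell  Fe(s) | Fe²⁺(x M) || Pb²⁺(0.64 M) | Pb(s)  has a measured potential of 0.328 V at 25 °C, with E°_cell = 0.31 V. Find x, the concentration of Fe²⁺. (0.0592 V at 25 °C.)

0.16 M

From the Nernst equation, log Q = n(E° − E)/0.0592 = 2(0.31 − 0.328)/0.0592 = -0.608, so Q = 0.247.
With Q = [Fe²⁺]/[Pb²⁺] and the known concentrations, [Fe²⁺] in the numerator gives [Fe²⁺] = 0.16 M.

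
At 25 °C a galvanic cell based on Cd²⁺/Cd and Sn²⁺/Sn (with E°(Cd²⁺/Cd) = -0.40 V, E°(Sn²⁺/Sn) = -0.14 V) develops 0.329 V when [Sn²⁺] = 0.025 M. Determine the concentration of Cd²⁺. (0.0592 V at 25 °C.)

1.2 × 10^-4 M

From the Nernst equation, log Q = n(E° − E)/0.0592 = 2(0.26 − 0.329)/0.0592 = -2.331, so Q = 0.00467.
With Q = [Cd²⁺]/[Sn²⁺] and the known concentrations, [Cd²⁺] in the numerator gives [Cd²⁺] = 1.2 × 10^-4 M.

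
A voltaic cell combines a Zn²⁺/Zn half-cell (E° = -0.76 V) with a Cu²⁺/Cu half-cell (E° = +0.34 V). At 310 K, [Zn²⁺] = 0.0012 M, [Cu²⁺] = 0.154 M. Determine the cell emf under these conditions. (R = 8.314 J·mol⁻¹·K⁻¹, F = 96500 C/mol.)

1.16 V

The Cu²⁺/Cu couple has the higher reduction potential and acts as the cathode, so E°_cell = +0.34 − (-0.76) = 1.10 V.
Balancing electrons gives n = 2; the reaction quotient is Q = [Zn²⁺]/[Cu²⁺] = 0.00779.
E = E° − (RT/nF) ln Q = 1.10 − (8.314×310)/(2×96500) × (-4.855) = 1.100 + 0.065 = 1.165 V.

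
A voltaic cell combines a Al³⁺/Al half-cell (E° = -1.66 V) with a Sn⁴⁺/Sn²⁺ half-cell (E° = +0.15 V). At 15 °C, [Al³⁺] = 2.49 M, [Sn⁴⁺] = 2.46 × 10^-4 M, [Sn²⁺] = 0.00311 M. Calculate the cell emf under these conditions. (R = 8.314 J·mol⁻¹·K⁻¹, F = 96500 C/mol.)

The Sn⁴⁺/Sn²⁺ couple has the higher reduction potential and acts as the cathode, so E°_cell = +0.15 − (-1.66) = 1.81 V.
Balancing electrons gives n = 6; the reaction quotient is Q = [Al³⁺]^2·[Sn²⁺]^3/[Sn⁴⁺]^3 = 1.25 × 10^4.
E = E° − (RT/nF) ln Q = 1.81 − (8.314×288)/(6×96500) × (9.436) = 1.810 − 0.039 = 1.771 V.

1.77 V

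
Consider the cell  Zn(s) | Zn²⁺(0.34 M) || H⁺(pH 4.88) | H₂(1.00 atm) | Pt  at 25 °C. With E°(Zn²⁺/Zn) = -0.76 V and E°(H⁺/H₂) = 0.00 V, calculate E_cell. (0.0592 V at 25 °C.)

0.48 V

The hydrogen couple is the cathode, so E°_cell = 0.76 V; n = 2.
[H⁺] = 10^(−4.88) = 1.3 × 10^-5 M, and Q = [Zn²⁺]·P(H₂) / [H⁺]^2 = 1.96 × 10^9.
E = E° − (0.0592/2) log Q = 0.76 − (0.0592/2)(9.291) = 0.485 V.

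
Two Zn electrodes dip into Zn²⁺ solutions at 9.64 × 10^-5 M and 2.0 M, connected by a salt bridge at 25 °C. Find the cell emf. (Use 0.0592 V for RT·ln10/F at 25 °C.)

Both half-cells are Zn²⁺/Zn, so E°_cell = 0. The concentrated side is the cathode; the cell reaction moves Zn²⁺ from high to low concentration with n = 2.
Q = [Zn²⁺]_dilute/[Zn²⁺]_conc = 9.64 × 10^-5/2.0 = 4.82 × 10^-5.
E = 0 − (0.0592/2) log Q = −(0.0592/2)(-4.317) = 0.1278 V.

0.13 V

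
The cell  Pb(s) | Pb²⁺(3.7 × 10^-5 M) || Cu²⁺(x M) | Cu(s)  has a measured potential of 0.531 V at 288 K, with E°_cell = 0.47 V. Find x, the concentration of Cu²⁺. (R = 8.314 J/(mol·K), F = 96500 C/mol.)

From the Nernst equation, ln Q = nF(E° − E)/RT = 2×96500×(0.47 − 0.531)/(8.314×288) = -4.917, so Q = 0.00732.
With Q = [Pb²⁺]/[Cu²⁺] and the known concentrations, [Cu²⁺] in the denominator gives [Cu²⁺] = 0.0051 M.

0.0051 M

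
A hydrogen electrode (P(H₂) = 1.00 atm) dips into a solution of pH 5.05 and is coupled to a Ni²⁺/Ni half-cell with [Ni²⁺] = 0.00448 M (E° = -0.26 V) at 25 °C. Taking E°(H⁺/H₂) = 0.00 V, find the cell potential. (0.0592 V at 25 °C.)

0.031 V

The hydrogen couple is the cathode, so E°_cell = 0.26 V; n = 2.
[H⁺] = 10^(−5.05) = 8.9 × 10^-6 M, and Q = [Ni²⁺]·P(H₂) / [H⁺]^2 = 5.64 × 10^7.
E = E° − (0.0592/2) log Q = 0.26 − (0.0592/2)(7.751) = 0.031 V.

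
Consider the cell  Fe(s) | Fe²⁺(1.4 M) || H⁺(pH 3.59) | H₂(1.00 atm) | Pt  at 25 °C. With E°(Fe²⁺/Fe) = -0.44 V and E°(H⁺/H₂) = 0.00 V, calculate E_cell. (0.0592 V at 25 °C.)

0.22 V

The hydrogen couple is the cathode, so E°_cell = 0.44 V; n = 2.
[H⁺] = 10^(−3.59) = 2.6 × 10^-4 M, and Q = [Fe²⁺]·P(H₂) / [H⁺]^2 = 2.12 × 10^7.
E = E° − (0.0592/2) log Q = 0.44 − (0.0592/2)(7.326) = 0.223 V.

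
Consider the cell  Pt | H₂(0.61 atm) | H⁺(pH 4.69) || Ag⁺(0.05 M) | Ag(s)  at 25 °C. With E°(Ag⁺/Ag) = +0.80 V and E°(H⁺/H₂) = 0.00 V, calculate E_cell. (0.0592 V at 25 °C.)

0.99 V

The Ag⁺/Ag couple is the cathode, so E°_cell = 0.80 V; n = 2.
[H⁺] = 10^(−4.69) = 2 × 10^-5 M, and Q = [H⁺]^2 / ([Ag⁺]^2·P(H₂)) = 2.73 × 10^-7.
E = E° − (0.0592/2) log Q = 0.80 − (0.0592/2)(-6.563) = 0.994 V.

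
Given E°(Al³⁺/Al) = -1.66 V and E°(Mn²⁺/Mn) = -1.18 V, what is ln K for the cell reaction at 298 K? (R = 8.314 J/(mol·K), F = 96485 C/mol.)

ln K = 112.2

E°_cell = -1.18 − (-1.66) = 0.48 V, with n = 6 electrons transferred.
At equilibrium E = 0, so the Nernst equation gives ln K = nFE°/RT = (6)(96485)(0.48)/((8.314)(298)) = 112.16.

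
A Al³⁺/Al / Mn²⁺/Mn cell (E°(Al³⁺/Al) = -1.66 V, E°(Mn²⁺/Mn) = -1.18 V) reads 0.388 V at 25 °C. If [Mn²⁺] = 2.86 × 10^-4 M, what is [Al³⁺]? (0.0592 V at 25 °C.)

0.22 M

From the Nernst equation, log Q = n(E° − E)/0.0592 = 6(0.48 − 0.388)/0.0592 = 9.324, so Q = 2.11 × 10^9.
With Q = [Al³⁺]^2/[Mn²⁺]^3 and the known concentrations, [Al³⁺]^2 in the numerator gives [Al³⁺] = 0.22 M.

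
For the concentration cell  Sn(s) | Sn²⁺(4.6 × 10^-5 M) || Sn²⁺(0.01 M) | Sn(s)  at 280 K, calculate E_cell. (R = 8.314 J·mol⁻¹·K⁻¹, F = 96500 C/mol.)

0.065 V

Both half-cells are Sn²⁺/Sn, so E°_cell = 0. The concentrated side is the cathode; the cell reaction moves Sn²⁺ from high to low concentration with n = 2.
Q = [Sn²⁺]_dilute/[Sn²⁺]_conc = 4.6 × 10^-5/0.01 = 0.00460.
E = 0 − (RT/nF) ln Q = −((8.314×280)/(2×96500))(-5.382) = 0.0649 V.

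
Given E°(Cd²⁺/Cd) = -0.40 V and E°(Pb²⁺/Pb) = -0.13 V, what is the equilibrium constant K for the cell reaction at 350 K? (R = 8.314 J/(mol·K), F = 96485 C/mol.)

6 × 10^7

E°_cell = -0.13 − (-0.40) = 0.27 V, with n = 2 electrons transferred.
At equilibrium E = 0, so the Nernst equation gives ln K = nFE°/RT = (2)(96485)(0.27)/((8.314)(350)) = 17.91.
K = e^17.91 = 6 × 10^7.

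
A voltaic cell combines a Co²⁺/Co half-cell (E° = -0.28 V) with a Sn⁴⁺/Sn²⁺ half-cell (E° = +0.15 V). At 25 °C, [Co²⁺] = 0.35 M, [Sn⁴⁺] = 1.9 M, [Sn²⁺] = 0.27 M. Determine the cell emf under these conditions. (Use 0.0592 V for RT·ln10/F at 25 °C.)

0.469 V

The Sn⁴⁺/Sn²⁺ couple has the higher reduction potential and acts as the cathode, so E°_cell = +0.15 − (-0.28) = 0.43 V.
Balancing electrons gives n = 2; the reaction quotient is Q = [Co²⁺]·[Sn²⁺]/[Sn⁴⁺] = 0.0497.
At 25 °C, E = E° − (0.0592/n) log Q = 0.43 − (0.0592/2)(-1.303) = 0.430 + 0.039 = 0.469 V.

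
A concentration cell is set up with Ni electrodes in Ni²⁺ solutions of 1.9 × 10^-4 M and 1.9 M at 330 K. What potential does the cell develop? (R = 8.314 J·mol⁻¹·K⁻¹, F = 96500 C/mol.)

0.13 V

Both half-cells are Ni²⁺/Ni, so E°_cell = 0. The concentrated side is the cathode; the cell reaction moves Ni²⁺ from high to low concentration with n = 2.
Q = [Ni²⁺]_dilute/[Ni²⁺]_conc = 1.9 × 10^-4/1.9 = 1 × 10^-4.
E = 0 − (RT/nF) ln Q = −((8.314×330)/(2×96500))(-9.210) = 0.1309 V.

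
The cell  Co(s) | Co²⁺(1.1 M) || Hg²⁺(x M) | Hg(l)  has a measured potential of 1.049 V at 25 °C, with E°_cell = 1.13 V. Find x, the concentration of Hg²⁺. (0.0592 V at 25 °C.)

From the Nernst equation, log Q = n(E° − E)/0.0592 = 2(1.13 − 1.049)/0.0592 = 2.736, so Q = 545.
With Q = [Co²⁺]/[Hg²⁺] and the known concentrations, [Hg²⁺] in the denominator gives [Hg²⁺] = 0.002 M.

0.002 M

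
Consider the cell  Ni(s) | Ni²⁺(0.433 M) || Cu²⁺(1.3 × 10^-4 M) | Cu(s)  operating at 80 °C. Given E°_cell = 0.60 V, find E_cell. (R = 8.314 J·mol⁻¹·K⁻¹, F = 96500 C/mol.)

Balancing electrons gives n = 2; the reaction quotient is Q = [Ni²⁺]/[Cu²⁺] = 3330.
E = E° − (RT/nF) ln Q = 0.60 − (8.314×353)/(2×96500) × (8.111) = 0.600 − 0.123 = 0.477 V.

0.477 V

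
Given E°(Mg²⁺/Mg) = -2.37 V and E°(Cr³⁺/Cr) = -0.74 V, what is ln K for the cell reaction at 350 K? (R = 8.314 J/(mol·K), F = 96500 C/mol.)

ln K = 324.3

E°_cell = -0.74 − (-2.37) = 1.63 V, with n = 6 electrons transferred.
At equilibrium E = 0, so the Nernst equation gives ln K = nFE°/RT = (6)(96500)(1.63)/((8.314)(350)) = 324.33.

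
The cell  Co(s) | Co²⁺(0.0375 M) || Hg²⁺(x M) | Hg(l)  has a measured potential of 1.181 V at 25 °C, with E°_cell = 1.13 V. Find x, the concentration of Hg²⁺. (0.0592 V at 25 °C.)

From the Nernst equation, log Q = n(E° − E)/0.0592 = 2(1.13 − 1.181)/0.0592 = -1.723, so Q = 0.0189.
With Q = [Co²⁺]/[Hg²⁺] and the known concentrations, [Hg²⁺] in the denominator gives [Hg²⁺] = 2.0 M.

2.0 M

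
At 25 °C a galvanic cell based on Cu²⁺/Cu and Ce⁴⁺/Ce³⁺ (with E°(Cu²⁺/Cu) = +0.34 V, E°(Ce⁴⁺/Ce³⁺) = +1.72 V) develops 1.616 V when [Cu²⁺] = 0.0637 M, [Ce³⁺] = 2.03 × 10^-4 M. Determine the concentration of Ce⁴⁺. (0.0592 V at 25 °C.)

From the Nernst equation, log Q = n(E° − E)/0.0592 = 2(1.38 − 1.616)/0.0592 = -7.973, so Q = 1.06 × 10^-8.
With Q = [Cu²⁺]·[Ce³⁺]^2/[Ce⁴⁺]^2 and the known concentrations, [Ce⁴⁺]^2 in the denominator gives [Ce⁴⁺] = 0.5 M.

0.5 M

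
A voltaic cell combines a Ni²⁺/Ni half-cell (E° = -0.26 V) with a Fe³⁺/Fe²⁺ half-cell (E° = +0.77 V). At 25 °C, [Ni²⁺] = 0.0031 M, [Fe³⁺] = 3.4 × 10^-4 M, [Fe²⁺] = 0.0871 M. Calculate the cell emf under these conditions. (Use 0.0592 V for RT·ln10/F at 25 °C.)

The Fe³⁺/Fe²⁺ couple has the higher reduction potential and acts as the cathode, so E°_cell = +0.77 − (-0.26) = 1.03 V.
Balancing electrons gives n = 2; the reaction quotient is Q = [Ni²⁺]·[Fe²⁺]^2/[Fe³⁺]^2 = 203.
At 25 °C, E = E° − (0.0592/n) log Q = 1.03 − (0.0592/2)(2.308) = 1.030 − 0.068 = 0.962 V.

0.962 V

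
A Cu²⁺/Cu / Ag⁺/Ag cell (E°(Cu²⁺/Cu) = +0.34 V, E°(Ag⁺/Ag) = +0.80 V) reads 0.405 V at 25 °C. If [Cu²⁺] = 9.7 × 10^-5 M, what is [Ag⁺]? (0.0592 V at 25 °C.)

0.0012 M

From the Nernst equation, log Q = n(E° − E)/0.0592 = 2(0.46 − 0.405)/0.0592 = 1.858, so Q = 72.1.
With Q = [Cu²⁺]/[Ag⁺]^2 and the known concentrations, [Ag⁺]^2 in the denominator gives [Ag⁺] = 0.0012 M.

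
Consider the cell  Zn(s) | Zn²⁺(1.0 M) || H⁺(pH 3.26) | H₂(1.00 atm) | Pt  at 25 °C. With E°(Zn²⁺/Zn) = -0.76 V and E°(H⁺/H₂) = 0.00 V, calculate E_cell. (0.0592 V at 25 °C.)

The hydrogen couple is the cathode, so E°_cell = 0.76 V; n = 2.
[H⁺] = 10^(−3.26) = 5.5 × 10^-4 M, and Q = [Zn²⁺]·P(H₂) / [H⁺]^2 = 3.31 × 10^6.
E = E° − (0.0592/2) log Q = 0.76 − (0.0592/2)(6.520) = 0.567 V.

0.57 V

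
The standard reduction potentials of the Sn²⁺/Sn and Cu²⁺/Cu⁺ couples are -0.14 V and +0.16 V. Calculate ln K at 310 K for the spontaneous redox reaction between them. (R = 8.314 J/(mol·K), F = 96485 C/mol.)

E°_cell = +0.16 − (-0.14) = 0.30 V, with n = 2 electrons transferred.
At equilibrium E = 0, so the Nernst equation gives ln K = nFE°/RT = (2)(96485)(0.30)/((8.314)(310)) = 22.46.

ln K = 22.5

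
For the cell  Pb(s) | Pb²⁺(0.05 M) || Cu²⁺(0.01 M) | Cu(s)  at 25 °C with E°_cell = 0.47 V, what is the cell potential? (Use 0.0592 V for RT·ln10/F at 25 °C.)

0.449 V

Balancing electrons gives n = 2; the reaction quotient is Q = [Pb²⁺]/[Cu²⁺] = 5.00.
At 25 °C, E = E° − (0.0592/n) log Q = 0.47 − (0.0592/2)(0.699) = 0.470 − 0.021 = 0.449 V.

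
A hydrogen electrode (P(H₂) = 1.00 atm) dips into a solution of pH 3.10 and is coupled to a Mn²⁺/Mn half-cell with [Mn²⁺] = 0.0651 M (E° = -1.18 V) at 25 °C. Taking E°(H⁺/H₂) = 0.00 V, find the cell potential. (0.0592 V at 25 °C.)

The hydrogen couple is the cathode, so E°_cell = 1.18 V; n = 2.
[H⁺] = 10^(−3.10) = 7.9 × 10^-4 M, and Q = [Mn²⁺]·P(H₂) / [H⁺]^2 = 1.03 × 10^5.
E = E° − (0.0592/2) log Q = 1.18 − (0.0592/2)(5.014) = 1.032 V.

1.03 V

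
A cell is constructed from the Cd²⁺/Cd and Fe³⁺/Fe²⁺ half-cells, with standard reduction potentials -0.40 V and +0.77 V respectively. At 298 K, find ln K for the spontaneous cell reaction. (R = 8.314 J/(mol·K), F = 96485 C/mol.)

E°_cell = +0.77 − (-0.40) = 1.17 V, with n = 2 electrons transferred.
At equilibrium E = 0, so the Nernst equation gives ln K = nFE°/RT = (2)(96485)(1.17)/((8.314)(298)) = 91.13.

ln K = 91.1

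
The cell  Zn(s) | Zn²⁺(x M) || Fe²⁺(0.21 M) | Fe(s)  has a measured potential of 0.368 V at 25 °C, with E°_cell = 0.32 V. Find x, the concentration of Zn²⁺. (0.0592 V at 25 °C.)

0.005 M

From the Nernst equation, log Q = n(E° − E)/0.0592 = 2(0.32 − 0.368)/0.0592 = -1.622, so Q = 0.0239.
With Q = [Zn²⁺]/[Fe²⁺] and the known concentrations, [Zn²⁺] in the numerator gives [Zn²⁺] = 0.005 M.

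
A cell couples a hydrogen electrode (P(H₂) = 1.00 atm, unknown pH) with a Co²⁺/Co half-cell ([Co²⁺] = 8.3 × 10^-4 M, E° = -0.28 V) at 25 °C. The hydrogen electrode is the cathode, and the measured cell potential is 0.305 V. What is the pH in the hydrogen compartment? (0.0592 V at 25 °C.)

E°_cell = 0.28 V and n = 2.
log Q = n(E° − E)/0.0592 = 2×(0.28 − 0.305)/0.0592 = -0.845.
With Q = [Co²⁺]·P(H₂) / [H⁺]^2, solving for [H⁺] gives log[H⁺] = -1.118, so pH = 1.12.

pH = 1.12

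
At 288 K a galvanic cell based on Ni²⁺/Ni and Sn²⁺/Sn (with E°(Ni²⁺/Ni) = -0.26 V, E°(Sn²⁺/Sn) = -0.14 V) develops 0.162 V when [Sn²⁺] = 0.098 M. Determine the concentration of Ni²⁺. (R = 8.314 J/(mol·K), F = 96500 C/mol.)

From the Nernst equation, ln Q = nF(E° − E)/RT = 2×96500×(0.12 − 0.162)/(8.314×288) = -3.385, so Q = 0.0339.
With Q = [Ni²⁺]/[Sn²⁺] and the known concentrations, [Ni²⁺] in the numerator gives [Ni²⁺] = 0.0033 M.

0.0033 M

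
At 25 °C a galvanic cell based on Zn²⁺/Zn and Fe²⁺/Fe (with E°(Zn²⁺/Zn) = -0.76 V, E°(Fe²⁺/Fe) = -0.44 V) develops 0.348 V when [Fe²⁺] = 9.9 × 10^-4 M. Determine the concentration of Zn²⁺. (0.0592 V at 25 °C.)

1.1 × 10^-4 M

From the Nernst equation, log Q = n(E° − E)/0.0592 = 2(0.32 − 0.348)/0.0592 = -0.946, so Q = 0.113.
With Q = [Zn²⁺]/[Fe²⁺] and the known concentrations, [Zn²⁺] in the numerator gives [Zn²⁺] = 1.1 × 10^-4 M.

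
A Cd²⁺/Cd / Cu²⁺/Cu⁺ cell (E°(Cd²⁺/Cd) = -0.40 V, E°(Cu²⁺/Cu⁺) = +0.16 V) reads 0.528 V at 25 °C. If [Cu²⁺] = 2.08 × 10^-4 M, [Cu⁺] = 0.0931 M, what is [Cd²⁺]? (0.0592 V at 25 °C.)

6 × 10^-5 M

From the Nernst equation, log Q = n(E° − E)/0.0592 = 2(0.56 − 0.528)/0.0592 = 1.081, so Q = 12.1.
With Q = [Cd²⁺]·[Cu⁺]^2/[Cu²⁺]^2 and the known concentrations, [Cd²⁺] in the numerator gives [Cd²⁺] = 6 × 10^-5 M.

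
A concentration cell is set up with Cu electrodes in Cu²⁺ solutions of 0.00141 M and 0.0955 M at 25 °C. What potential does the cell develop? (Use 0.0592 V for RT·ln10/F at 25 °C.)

0.054 V

Both half-cells are Cu²⁺/Cu, so E°_cell = 0. The concentrated side is the cathode; the cell reaction moves Cu²⁺ from high to low concentration with n = 2.
Q = [Cu²⁺]_dilute/[Cu²⁺]_conc = 0.00141/0.0955 = 0.0148.
E = 0 − (0.0592/2) log Q = −(0.0592/2)(-1.831) = 0.0542 V.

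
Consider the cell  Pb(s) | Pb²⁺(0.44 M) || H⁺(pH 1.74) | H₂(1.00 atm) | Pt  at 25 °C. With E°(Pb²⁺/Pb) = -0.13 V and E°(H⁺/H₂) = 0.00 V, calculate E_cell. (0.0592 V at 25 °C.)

The hydrogen couple is the cathode, so E°_cell = 0.13 V; n = 2.
[H⁺] = 10^(−1.74) = 0.018 M, and Q = [Pb²⁺]·P(H₂) / [H⁺]^2 = 1330.
E = E° − (0.0592/2) log Q = 0.13 − (0.0592/2)(3.123) = 0.038 V.

0.038 V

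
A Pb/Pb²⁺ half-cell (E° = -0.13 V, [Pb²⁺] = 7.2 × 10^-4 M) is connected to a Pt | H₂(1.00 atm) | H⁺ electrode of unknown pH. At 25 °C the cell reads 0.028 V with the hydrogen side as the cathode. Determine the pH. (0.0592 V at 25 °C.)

E°_cell = 0.13 V and n = 2.
log Q = n(E° − E)/0.0592 = 2×(0.13 − 0.028)/0.0592 = 3.446.
With Q = [Pb²⁺]·P(H₂) / [H⁺]^2, solving for [H⁺] gives log[H⁺] = -3.294, so pH = 3.29.

pH = 3.29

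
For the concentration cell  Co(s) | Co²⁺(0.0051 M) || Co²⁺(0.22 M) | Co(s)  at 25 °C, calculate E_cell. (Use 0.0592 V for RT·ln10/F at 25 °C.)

Both half-cells are Co²⁺/Co, so E°_cell = 0. The concentrated side is the cathode; the cell reaction moves Co²⁺ from high to low concentration with n = 2.
Q = [Co²⁺]_dilute/[Co²⁺]_conc = 0.0051/0.22 = 0.0232.
E = 0 − (0.0592/2) log Q = −(0.0592/2)(-1.635) = 0.0484 V.

0.048 V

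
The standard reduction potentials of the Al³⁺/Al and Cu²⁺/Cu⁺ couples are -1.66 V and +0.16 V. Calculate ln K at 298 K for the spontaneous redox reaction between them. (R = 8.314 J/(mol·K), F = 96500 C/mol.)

ln K = 212.7

E°_cell = +0.16 − (-1.66) = 1.82 V, with n = 3 electrons transferred.
At equilibrium E = 0, so the Nernst equation gives ln K = nFE°/RT = (3)(96500)(1.82)/((8.314)(298)) = 212.66.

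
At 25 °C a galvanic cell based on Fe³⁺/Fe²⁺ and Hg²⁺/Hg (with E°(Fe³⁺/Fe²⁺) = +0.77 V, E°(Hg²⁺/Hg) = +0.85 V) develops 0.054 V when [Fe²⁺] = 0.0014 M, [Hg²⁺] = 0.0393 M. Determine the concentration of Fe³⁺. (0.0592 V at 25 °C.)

From the Nernst equation, log Q = n(E° − E)/0.0592 = 2(0.08 − 0.054)/0.0592 = 0.878, so Q = 7.56.
With Q = [Fe³⁺]^2/([Fe²⁺]^2·[Hg²⁺]) and the known concentrations, [Fe³⁺]^2 in the numerator gives [Fe³⁺] = 7.6 × 10^-4 M.

7.6 × 10^-4 M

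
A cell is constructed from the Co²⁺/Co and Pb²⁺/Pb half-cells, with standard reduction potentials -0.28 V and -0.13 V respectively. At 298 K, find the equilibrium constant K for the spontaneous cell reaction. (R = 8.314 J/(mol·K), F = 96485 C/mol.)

1.2 × 10^5

E°_cell = -0.13 − (-0.28) = 0.15 V, with n = 2 electrons transferred.
At equilibrium E = 0, so the Nernst equation gives ln K = nFE°/RT = (2)(96485)(0.15)/((8.314)(298)) = 11.68.
K = e^11.68 = 1.2 × 10^5.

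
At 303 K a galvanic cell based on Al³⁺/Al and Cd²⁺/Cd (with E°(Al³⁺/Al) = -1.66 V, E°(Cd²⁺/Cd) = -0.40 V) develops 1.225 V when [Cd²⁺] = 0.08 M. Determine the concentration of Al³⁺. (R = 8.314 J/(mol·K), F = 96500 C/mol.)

1.3 M

From the Nernst equation, ln Q = nF(E° − E)/RT = 6×96500×(1.26 − 1.225)/(8.314×303) = 8.044, so Q = 3120.
With Q = [Al³⁺]^2/[Cd²⁺]^3 and the known concentrations, [Al³⁺]^2 in the numerator gives [Al³⁺] = 1.3 M.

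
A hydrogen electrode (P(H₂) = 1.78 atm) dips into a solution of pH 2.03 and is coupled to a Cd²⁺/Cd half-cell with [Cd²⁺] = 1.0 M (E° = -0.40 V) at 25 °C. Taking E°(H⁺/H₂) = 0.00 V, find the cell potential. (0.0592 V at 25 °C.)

0.27 V

The hydrogen couple is the cathode, so E°_cell = 0.40 V; n = 2.
[H⁺] = 10^(−2.03) = 0.0093 M, and Q = [Cd²⁺]·P(H₂) / [H⁺]^2 = 2.04 × 10^4.
E = E° − (0.0592/2) log Q = 0.40 − (0.0592/2)(4.310) = 0.272 V.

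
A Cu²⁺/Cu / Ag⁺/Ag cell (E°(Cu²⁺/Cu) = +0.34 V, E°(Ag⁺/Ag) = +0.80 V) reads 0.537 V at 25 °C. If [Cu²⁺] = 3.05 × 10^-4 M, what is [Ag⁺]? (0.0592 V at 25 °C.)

From the Nernst equation, log Q = n(E° − E)/0.0592 = 2(0.46 − 0.537)/0.0592 = -2.601, so Q = 0.00250.
With Q = [Cu²⁺]/[Ag⁺]^2 and the known concentrations, [Ag⁺]^2 in the denominator gives [Ag⁺] = 0.35 M.

0.35 M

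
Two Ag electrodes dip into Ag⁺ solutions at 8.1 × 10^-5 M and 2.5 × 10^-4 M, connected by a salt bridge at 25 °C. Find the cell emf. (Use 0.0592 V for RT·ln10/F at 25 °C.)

Both half-cells are Ag⁺/Ag, so E°_cell = 0. The concentrated side is the cathode; the cell reaction moves Ag⁺ from high to low concentration with n = 1.
Q = [Ag⁺]_dilute/[Ag⁺]_conc = 8.1 × 10^-5/2.5 × 10^-4 = 0.324.
E = 0 − (0.0592/1) log Q = −(0.0592/1)(-0.489) = 0.0289 V.

0.029 V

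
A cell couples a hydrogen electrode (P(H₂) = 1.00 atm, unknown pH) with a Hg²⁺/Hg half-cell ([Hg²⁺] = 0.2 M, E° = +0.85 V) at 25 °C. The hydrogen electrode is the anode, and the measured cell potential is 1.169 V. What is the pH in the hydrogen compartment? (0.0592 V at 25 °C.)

E°_cell = 0.85 V and n = 2.
log Q = n(E° − E)/0.0592 = 2×(0.85 − 1.169)/0.0592 = -10.777.
With Q = [H⁺]^2 / ([Hg²⁺]·P(H₂)), solving for [H⁺] gives log[H⁺] = -5.738, so pH = 5.74.

pH = 5.74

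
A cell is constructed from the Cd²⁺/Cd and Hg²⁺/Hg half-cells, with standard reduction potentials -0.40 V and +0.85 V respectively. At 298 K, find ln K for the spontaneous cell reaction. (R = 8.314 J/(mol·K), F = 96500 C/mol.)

ln K = 97.4

E°_cell = +0.85 − (-0.40) = 1.25 V, with n = 2 electrons transferred.
At equilibrium E = 0, so the Nernst equation gives ln K = nFE°/RT = (2)(96500)(1.25)/((8.314)(298)) = 97.37.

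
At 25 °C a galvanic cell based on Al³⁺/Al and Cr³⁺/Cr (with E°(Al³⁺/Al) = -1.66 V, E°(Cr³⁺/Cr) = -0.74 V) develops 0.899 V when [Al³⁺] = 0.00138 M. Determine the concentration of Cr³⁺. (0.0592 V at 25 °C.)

1.2 × 10^-4 M

From the Nernst equation, log Q = n(E° − E)/0.0592 = 3(0.92 − 0.899)/0.0592 = 1.064, so Q = 11.6.
With Q = [Al³⁺]/[Cr³⁺] and the known concentrations, [Cr³⁺] in the denominator gives [Cr³⁺] = 1.2 × 10^-4 M.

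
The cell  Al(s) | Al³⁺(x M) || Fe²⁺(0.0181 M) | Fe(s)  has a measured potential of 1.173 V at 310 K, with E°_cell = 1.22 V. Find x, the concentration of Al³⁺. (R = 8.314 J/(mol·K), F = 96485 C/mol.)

From the Nernst equation, ln Q = nF(E° − E)/RT = 6×96485×(1.22 − 1.173)/(8.314×310) = 10.557, so Q = 3.84 × 10^4.
With Q = [Al³⁺]^2/[Fe²⁺]^3 and the known concentrations, [Al³⁺]^2 in the numerator gives [Al³⁺] = 0.48 M.

0.48 M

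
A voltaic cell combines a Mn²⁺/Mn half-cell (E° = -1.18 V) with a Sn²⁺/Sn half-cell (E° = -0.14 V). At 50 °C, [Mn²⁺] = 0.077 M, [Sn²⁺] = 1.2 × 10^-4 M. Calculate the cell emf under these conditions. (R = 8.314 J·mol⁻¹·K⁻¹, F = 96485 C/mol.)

The Sn²⁺/Sn couple has the higher reduction potential and acts as the cathode, so E°_cell = -0.14 − (-1.18) = 1.04 V.
Balancing electrons gives n = 2; the reaction quotient is Q = [Mn²⁺]/[Sn²⁺] = 642.
E = E° − (RT/nF) ln Q = 1.04 − (8.314×323)/(2×96485) × (6.464) = 1.040 − 0.090 = 0.950 V.

0.950 V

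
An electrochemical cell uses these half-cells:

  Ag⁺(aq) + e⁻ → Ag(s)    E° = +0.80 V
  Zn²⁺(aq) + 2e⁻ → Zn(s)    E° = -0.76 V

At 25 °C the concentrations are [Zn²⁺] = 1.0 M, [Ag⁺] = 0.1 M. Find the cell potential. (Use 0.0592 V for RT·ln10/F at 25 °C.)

1.50 V

The Ag⁺/Ag couple has the higher reduction potential and acts as the cathode, so E°_cell = +0.80 − (-0.76) = 1.56 V.
Balancing electrons gives n = 2; the reaction quotient is Q = [Zn²⁺]/[Ag⁺]^2 = 100.
At 25 °C, E = E° − (0.0592/n) log Q = 1.56 − (0.0592/2)(2.000) = 1.560 − 0.059 = 1.501 V.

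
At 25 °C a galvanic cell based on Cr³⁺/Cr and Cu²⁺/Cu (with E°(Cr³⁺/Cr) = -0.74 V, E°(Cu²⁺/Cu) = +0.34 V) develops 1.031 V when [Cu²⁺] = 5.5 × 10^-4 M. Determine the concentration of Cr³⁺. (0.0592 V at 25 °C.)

0.0039 M

From the Nernst equation, log Q = n(E° − E)/0.0592 = 6(1.08 − 1.031)/0.0592 = 4.966, so Q = 9.25 × 10^4.
With Q = [Cr³⁺]^2/[Cu²⁺]^3 and the known concentrations, [Cr³⁺]^2 in the numerator gives [Cr³⁺] = 0.0039 M.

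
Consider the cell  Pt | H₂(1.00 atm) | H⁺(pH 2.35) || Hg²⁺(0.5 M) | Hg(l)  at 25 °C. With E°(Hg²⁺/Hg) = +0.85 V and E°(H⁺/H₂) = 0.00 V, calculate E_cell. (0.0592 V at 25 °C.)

0.98 V

The Hg²⁺/Hg couple is the cathode, so E°_cell = 0.85 V; n = 2.
[H⁺] = 10^(−2.35) = 0.0045 M, and Q = [H⁺]^2 / ([Hg²⁺]·P(H₂)) = 3.99 × 10^-5.
E = E° − (0.0592/2) log Q = 0.85 − (0.0592/2)(-4.399) = 0.980 V.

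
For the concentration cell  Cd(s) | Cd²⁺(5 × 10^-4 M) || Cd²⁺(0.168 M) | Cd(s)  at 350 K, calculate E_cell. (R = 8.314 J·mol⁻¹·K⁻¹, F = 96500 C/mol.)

Both half-cells are Cd²⁺/Cd, so E°_cell = 0. The concentrated side is the cathode; the cell reaction moves Cd²⁺ from high to low concentration with n = 2.
Q = [Cd²⁺]_dilute/[Cd²⁺]_conc = 5 × 10^-4/0.168 = 0.00298.
E = 0 − (RT/nF) ln Q = −((8.314×350)/(2×96500))(-5.817) = 0.0877 V.

0.088 V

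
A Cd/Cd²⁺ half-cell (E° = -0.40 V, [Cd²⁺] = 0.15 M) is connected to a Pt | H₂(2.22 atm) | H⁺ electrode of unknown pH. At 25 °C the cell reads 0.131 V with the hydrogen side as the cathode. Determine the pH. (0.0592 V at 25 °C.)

pH = 4.78

E°_cell = 0.40 V and n = 2.
log Q = n(E° − E)/0.0592 = 2×(0.40 − 0.131)/0.0592 = 9.088.
With Q = [Cd²⁺]·P(H₂) / [H⁺]^2, solving for [H⁺] gives log[H⁺] = -4.783, so pH = 4.78.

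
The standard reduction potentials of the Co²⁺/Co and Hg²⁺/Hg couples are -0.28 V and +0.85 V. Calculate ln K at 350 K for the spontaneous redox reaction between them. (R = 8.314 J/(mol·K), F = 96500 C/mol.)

ln K = 74.9

E°_cell = +0.85 − (-0.28) = 1.13 V, with n = 2 electrons transferred.
At equilibrium E = 0, so the Nernst equation gives ln K = nFE°/RT = (2)(96500)(1.13)/((8.314)(350)) = 74.95.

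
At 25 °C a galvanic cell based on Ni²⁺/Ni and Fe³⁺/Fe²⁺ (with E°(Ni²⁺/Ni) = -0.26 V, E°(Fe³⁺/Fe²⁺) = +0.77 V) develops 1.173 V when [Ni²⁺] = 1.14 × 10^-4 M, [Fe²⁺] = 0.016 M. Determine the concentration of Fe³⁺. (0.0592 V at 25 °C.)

From the Nernst equation, log Q = n(E° − E)/0.0592 = 2(1.03 − 1.173)/0.0592 = -4.831, so Q = 1.48 × 10^-5.
With Q = [Ni²⁺]·[Fe²⁺]^2/[Fe³⁺]^2 and the known concentrations, [Fe³⁺]^2 in the denominator gives [Fe³⁺] = 0.044 M.

0.044 M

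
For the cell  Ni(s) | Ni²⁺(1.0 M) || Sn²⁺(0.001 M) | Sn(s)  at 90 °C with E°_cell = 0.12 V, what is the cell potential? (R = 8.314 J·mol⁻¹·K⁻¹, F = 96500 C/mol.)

0.012 V

Balancing electrons gives n = 2; the reaction quotient is Q = [Ni²⁺]/[Sn²⁺] = 1000.
E = E° − (RT/nF) ln Q = 0.12 − (8.314×363)/(2×96500) × (6.908) = 0.120 − 0.108 = 0.012 V.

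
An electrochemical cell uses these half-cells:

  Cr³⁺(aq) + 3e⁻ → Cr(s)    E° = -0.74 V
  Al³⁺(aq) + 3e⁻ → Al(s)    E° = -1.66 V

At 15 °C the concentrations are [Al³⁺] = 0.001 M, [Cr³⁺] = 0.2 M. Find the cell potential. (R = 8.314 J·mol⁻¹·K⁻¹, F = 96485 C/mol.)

0.964 V

The Cr³⁺/Cr couple has the higher reduction potential and acts as the cathode, so E°_cell = -0.74 − (-1.66) = 0.92 V.
Balancing electrons gives n = 3; the reaction quotient is Q = [Al³⁺]/[Cr³⁺] = 0.00500.
E = E° − (RT/nF) ln Q = 0.92 − (8.314×288)/(3×96485) × (-5.298) = 0.920 + 0.044 = 0.964 V.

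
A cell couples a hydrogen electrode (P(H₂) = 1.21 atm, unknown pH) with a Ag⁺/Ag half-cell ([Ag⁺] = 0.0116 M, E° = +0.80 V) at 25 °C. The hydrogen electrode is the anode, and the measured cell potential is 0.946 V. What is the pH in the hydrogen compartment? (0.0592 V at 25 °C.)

E°_cell = 0.80 V and n = 2.
log Q = n(E° − E)/0.0592 = 2×(0.80 − 0.946)/0.0592 = -4.932.
With Q = [H⁺]^2 / ([Ag⁺]^2·P(H₂)), solving for [H⁺] gives log[H⁺] = -4.360, so pH = 4.36.

pH = 4.36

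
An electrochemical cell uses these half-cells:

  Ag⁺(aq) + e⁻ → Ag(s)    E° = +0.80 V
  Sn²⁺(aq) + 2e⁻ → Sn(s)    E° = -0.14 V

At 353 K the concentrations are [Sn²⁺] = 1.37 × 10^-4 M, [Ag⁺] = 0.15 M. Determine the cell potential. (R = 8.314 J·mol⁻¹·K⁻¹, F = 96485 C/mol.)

The Ag⁺/Ag couple has the higher reduction potential and acts as the cathode, so E°_cell = +0.80 − (-0.14) = 0.94 V.
Balancing electrons gives n = 2; the reaction quotient is Q = [Sn²⁺]/[Ag⁺]^2 = 0.00609.
E = E° − (RT/nF) ln Q = 0.94 − (8.314×353)/(2×96485) × (-5.101) = 0.940 + 0.078 = 1.018 V.

1.02 V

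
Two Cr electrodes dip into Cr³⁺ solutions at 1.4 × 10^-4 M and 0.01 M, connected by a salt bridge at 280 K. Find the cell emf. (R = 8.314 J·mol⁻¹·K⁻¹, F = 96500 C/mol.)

Both half-cells are Cr³⁺/Cr, so E°_cell = 0. The concentrated side is the cathode; the cell reaction moves Cr³⁺ from high to low concentration with n = 3.
Q = [Cr³⁺]_dilute/[Cr³⁺]_conc = 1.4 × 10^-4/0.01 = 0.0140.
E = 0 − (RT/nF) ln Q = −((8.314×280)/(3×96500))(-4.269) = 0.0343 V.

0.034 V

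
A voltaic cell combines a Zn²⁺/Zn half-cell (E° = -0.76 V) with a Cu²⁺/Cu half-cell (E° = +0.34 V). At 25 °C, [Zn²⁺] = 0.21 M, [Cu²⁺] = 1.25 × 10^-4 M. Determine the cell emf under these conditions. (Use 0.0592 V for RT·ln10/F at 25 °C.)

1.00 V

The Cu²⁺/Cu couple has the higher reduction potential and acts as the cathode, so E°_cell = +0.34 − (-0.76) = 1.10 V.
Balancing electrons gives n = 2; the reaction quotient is Q = [Zn²⁺]/[Cu²⁺] = 1680.
At 25 °C, E = E° − (0.0592/n) log Q = 1.10 − (0.0592/2)(3.225) = 1.100 − 0.095 = 1.005 V.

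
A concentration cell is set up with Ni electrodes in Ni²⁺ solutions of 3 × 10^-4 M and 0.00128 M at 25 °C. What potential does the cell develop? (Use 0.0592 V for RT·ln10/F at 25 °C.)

Both half-cells are Ni²⁺/Ni, so E°_cell = 0. The concentrated side is the cathode; the cell reaction moves Ni²⁺ from high to low concentration with n = 2.
Q = [Ni²⁺]_dilute/[Ni²⁺]_conc = 3 × 10^-4/0.00128 = 0.234.
E = 0 − (0.0592/2) log Q = −(0.0592/2)(-0.630) = 0.0186 V.

0.019 V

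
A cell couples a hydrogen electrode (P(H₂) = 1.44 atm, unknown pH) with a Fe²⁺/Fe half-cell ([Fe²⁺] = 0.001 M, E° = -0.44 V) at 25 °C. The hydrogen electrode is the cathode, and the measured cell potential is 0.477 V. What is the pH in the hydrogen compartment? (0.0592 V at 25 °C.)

E°_cell = 0.44 V and n = 2.
log Q = n(E° − E)/0.0592 = 2×(0.44 − 0.477)/0.0592 = -1.250.
With Q = [Fe²⁺]·P(H₂) / [H⁺]^2, solving for [H⁺] gives log[H⁺] = -0.796, so pH = 0.80.

pH = 0.80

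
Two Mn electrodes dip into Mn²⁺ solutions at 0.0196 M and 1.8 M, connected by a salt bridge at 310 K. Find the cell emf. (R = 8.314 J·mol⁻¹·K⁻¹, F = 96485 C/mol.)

Both half-cells are Mn²⁺/Mn, so E°_cell = 0. The concentrated side is the cathode; the cell reaction moves Mn²⁺ from high to low concentration with n = 2.
Q = [Mn²⁺]_dilute/[Mn²⁺]_conc = 0.0196/1.8 = 0.0109.
E = 0 − (RT/nF) ln Q = −((8.314×310)/(2×96485))(-4.520) = 0.0604 V.

0.060 V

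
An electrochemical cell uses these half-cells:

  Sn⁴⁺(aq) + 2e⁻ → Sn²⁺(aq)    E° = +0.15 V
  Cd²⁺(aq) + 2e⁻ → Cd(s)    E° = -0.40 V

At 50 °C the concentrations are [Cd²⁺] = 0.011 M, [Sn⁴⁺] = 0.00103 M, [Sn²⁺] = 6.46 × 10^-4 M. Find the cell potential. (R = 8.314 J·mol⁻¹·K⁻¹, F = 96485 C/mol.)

The Sn⁴⁺/Sn²⁺ couple has the higher reduction potential and acts as the cathode, so E°_cell = +0.15 − (-0.40) = 0.55 V.
Balancing electrons gives n = 2; the reaction quotient is Q = [Cd²⁺]·[Sn²⁺]/[Sn⁴⁺] = 0.00690.
E = E° − (RT/nF) ln Q = 0.55 − (8.314×323)/(2×96485) × (-4.976) = 0.550 + 0.069 = 0.619 V.

0.619 V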